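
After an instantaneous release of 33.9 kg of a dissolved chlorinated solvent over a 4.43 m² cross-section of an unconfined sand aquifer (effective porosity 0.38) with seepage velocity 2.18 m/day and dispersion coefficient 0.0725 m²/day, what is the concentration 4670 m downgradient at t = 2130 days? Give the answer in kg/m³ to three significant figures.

For an instantaneous plane source, C(x,t) = M/(n_e·A·√(4πDt)) · exp(−(x−vt)²/(4Dt)), with n_e·A the pore (flow) area.
Plume center vt = 2.18 × 2130 = 4643.4 m, so the well at 4670 m is 26.6 m downgradient of the peak.
√(4πDt) = 44.05 m, giving peak height M/(n_e·A·√(4πDt)) = 33.9/(0.38 × 4.43 × 44.05) = 0.4572 kg/m³.
(x−vt)²/(4Dt) = (26.6)²/(4 × 0.0725 × 2130) = 1.145; exp(−1.145) = 0.3182.
C = 0.4572 × 0.3182 = 0.145 kg/m³.

0.145 kg/m³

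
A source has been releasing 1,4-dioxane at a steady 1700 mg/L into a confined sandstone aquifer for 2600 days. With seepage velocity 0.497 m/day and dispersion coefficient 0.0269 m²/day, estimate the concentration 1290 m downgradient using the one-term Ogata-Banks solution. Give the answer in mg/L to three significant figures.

975 mg/L

For a continuous step input, C/C₀ ≈ ½·erfc((x−vt)/(2√(Dt))).
vt = 0.497 × 2600 = 1292.2 m and 2√(Dt) = 2√(0.0269 × 2600) = 16.73 m.
Argument (x−vt)/(2√(Dt)) = (1290 − 1292.2)/16.73 = -0.1315; ½·erfc(-0.1315) = 0.5738.
C = 1700 × 0.5738 = 975 mg/L.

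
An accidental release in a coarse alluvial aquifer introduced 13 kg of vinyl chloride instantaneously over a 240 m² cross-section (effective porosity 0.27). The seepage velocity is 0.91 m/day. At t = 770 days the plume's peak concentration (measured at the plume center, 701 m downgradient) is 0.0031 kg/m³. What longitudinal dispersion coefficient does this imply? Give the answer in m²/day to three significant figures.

0.433 m²/day

At the plume center C_max = M/(n_e·A·√(4πDt)), so D = M²/(4πt·(n_e·A·C_max)²).
n_e·A·C_max = 0.27 × 240 × 0.0031 = 0.2009 kg/m.
D = 13²/(4π × 770 × 0.2009²) = 0.433 m²/day.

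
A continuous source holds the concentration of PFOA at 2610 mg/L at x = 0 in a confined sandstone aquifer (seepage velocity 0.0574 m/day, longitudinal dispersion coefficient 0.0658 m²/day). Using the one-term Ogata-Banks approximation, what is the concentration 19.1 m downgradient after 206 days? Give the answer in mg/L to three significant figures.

212 mg/L

For a continuous step input, C/C₀ ≈ ½·erfc((x−vt)/(2√(Dt))).
vt = 0.0574 × 206 = 11.8244 m and 2√(Dt) = 2√(0.0658 × 206) = 7.363 m.
Argument (x−vt)/(2√(Dt)) = (19.1 − 11.8244)/7.363 = 0.9881; ½·erfc(0.9881) = 0.08115.
C = 2610 × 0.08115 = 212 mg/L.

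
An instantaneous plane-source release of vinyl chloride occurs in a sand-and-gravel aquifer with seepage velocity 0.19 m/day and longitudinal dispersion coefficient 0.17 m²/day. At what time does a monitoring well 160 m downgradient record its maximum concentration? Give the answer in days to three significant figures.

For the 1D instantaneous-source solution, setting ∂C/∂t = 0 at fixed x gives v²t² + 2Dt − x² = 0, so t = (√(D² + v²x²) − D)/v².
√(D² + v²x²) = √(0.17² + 0.19² × 160²) = 30.40; v² = 0.0361.
t = (30.40 − 0.17)/0.0361 = 837 days (vs. the pure-advection estimate x/v = 842 d).

837 days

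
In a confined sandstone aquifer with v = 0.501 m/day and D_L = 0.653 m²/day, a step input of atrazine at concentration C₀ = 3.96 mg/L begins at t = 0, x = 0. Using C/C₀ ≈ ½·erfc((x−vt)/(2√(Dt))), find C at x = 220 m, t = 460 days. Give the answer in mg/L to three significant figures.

2.63 mg/L

For a continuous step input, C/C₀ ≈ ½·erfc((x−vt)/(2√(Dt))).
vt = 0.501 × 460 = 230.46 m and 2√(Dt) = 2√(0.653 × 460) = 34.66 m.
Argument (x−vt)/(2√(Dt)) = (220 − 230.46)/34.66 = -0.3018; ½·erfc(-0.3018) = 0.6652.
C = 3.96 × 0.6652 = 2.63 mg/L.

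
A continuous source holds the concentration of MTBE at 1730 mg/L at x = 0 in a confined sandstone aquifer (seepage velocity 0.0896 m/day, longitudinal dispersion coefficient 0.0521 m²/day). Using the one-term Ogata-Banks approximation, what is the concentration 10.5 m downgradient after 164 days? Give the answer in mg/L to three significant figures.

1460 mg/L

For a continuous step input, C/C₀ ≈ ½·erfc((x−vt)/(2√(Dt))).
vt = 0.0896 × 164 = 14.6944 m and 2√(Dt) = 2√(0.0521 × 164) = 5.846 m.
Argument (x−vt)/(2√(Dt)) = (10.5 − 14.6944)/5.846 = -0.7175; ½·erfc(-0.7175) = 0.8449.
C = 1730 × 0.8449 = 1460 mg/L.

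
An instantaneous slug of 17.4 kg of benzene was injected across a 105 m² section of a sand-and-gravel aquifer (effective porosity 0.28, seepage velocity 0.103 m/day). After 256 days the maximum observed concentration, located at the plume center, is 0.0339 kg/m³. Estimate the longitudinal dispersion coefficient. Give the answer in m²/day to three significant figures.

At the plume center C_max = M/(n_e·A·√(4πDt)), so D = M²/(4πt·(n_e·A·C_max)²).
n_e·A·C_max = 0.28 × 105 × 0.0339 = 0.9967 kg/m.
D = 17.4²/(4π × 256 × 0.9967²) = 0.0947 m²/day.

0.0947 m²/day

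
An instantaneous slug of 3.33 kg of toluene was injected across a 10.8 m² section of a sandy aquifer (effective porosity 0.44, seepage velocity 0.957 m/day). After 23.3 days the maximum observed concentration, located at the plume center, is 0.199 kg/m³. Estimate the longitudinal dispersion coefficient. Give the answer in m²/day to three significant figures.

At the plume center C_max = M/(n_e·A·√(4πDt)), so D = M²/(4πt·(n_e·A·C_max)²).
n_e·A·C_max = 0.44 × 10.8 × 0.199 = 0.9456 kg/m.
D = 3.33²/(4π × 23.3 × 0.9456²) = 0.0424 m²/day.

0.0424 m²/day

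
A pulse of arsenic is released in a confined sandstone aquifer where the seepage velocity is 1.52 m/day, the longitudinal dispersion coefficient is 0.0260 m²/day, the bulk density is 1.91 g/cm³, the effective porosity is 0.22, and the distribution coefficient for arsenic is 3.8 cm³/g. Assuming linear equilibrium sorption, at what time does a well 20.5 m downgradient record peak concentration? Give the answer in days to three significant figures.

Retardation factor R = 1 + ρ_b·K_d/n = 1 + 1.91 × 3.8/0.22 = 33.99.
Sorption retards both mechanisms: v_R = v/R = 0.04472 m/day, D_R = D/R = 0.0007649 m²/day.
Peak time from v_R²t² + 2D_R t − x² = 0: t = (√(D_R² + v_R²x²) − D_R)/v_R².
√(D_R² + v_R²x²) = √(0.0007649² + 0.04472² × 20.5²) = 0.9168; v_R² = 0.002000.
t = (0.9168 − 0.0007649)/0.002000 = 458 days.

458 days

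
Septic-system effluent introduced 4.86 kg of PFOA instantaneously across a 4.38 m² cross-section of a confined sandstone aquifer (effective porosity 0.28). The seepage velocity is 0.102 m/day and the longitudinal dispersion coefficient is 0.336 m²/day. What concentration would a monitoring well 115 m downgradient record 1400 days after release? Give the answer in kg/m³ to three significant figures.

For an instantaneous plane source, C(x,t) = M/(n_e·A·√(4πDt)) · exp(−(x−vt)²/(4Dt)), with n_e·A the pore (flow) area.
Plume center vt = 0.102 × 1400 = 142.8 m, so the well at 115 m is 27.8 m upgradient of the peak.
√(4πDt) = 76.88 m, giving peak height M/(n_e·A·√(4πDt)) = 4.86/(0.28 × 4.38 × 76.88) = 0.05155 kg/m³.
(x−vt)²/(4Dt) = (-27.8)²/(4 × 0.336 × 1400) = 0.4107; exp(−0.4107) = 0.6632.
C = 0.05155 × 0.6632 = 0.0342 kg/m³.

0.0342 kg/m³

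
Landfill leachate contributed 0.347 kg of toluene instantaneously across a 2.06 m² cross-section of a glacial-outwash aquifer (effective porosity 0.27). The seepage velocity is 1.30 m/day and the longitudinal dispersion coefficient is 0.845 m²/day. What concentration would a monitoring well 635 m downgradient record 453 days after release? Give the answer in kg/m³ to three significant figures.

For an instantaneous plane source, C(x,t) = M/(n_e·A·√(4πDt)) · exp(−(x−vt)²/(4Dt)), with n_e·A the pore (flow) area.
Plume center vt = 1.30 × 453 = 588.9 m, so the well at 635 m is 46.1 m downgradient of the peak.
√(4πDt) = 69.36 m, giving peak height M/(n_e·A·√(4πDt)) = 0.347/(0.27 × 2.06 × 69.36) = 0.008995 kg/m³.
(x−vt)²/(4Dt) = (46.1)²/(4 × 0.845 × 453) = 1.388; exp(−1.388) = 0.2496.
C = 0.008995 × 0.2496 = 0.00225 kg/m³.

0.00225 kg/m³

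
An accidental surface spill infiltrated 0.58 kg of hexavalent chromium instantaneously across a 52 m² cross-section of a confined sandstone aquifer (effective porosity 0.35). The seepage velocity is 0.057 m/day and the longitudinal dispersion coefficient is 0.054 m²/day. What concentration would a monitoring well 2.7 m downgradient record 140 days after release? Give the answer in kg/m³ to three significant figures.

0.00130 kg/m³

For an instantaneous plane source, C(x,t) = M/(n_e·A·√(4πDt)) · exp(−(x−vt)²/(4Dt)), with n_e·A the pore (flow) area.
Plume center vt = 0.057 × 140 = 7.98 m, so the well at 2.7 m is 5.28 m upgradient of the peak.
√(4πDt) = 9.747 m, giving peak height M/(n_e·A·√(4πDt)) = 0.58/(0.35 × 52 × 9.747) = 0.003270 kg/m³.
(x−vt)²/(4Dt) = (-5.28)²/(4 × 0.054 × 140) = 0.9219; exp(−0.9219) = 0.3978.
C = 0.003270 × 0.3978 = 0.00130 kg/m³.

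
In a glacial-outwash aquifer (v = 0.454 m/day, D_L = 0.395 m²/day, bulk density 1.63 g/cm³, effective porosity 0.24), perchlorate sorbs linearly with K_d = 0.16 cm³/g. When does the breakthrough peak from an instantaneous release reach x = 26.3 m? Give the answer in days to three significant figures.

Retardation factor R = 1 + ρ_b·K_d/n = 1 + 1.63 × 0.16/0.24 = 2.087.
Sorption retards both mechanisms: v_R = v/R = 0.2175 m/day, D_R = D/R = 0.1893 m²/day.
Peak time from v_R²t² + 2D_R t − x² = 0: t = (√(D_R² + v_R²x²) − D_R)/v_R².
√(D_R² + v_R²x²) = √(0.1893² + 0.2175² × 26.3²) = 5.723; v_R² = 0.04731.
t = (5.723 − 0.1893)/0.04731 = 117 days.

117 days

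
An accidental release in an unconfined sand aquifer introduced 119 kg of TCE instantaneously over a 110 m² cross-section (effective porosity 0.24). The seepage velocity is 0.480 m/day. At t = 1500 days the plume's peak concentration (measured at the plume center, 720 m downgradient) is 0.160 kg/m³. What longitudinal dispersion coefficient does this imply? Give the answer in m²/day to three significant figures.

At the plume center C_max = M/(n_e·A·√(4πDt)), so D = M²/(4πt·(n_e·A·C_max)²).
n_e·A·C_max = 0.24 × 110 × 0.160 = 4.224 kg/m.
D = 119²/(4π × 1500 × 4.224²) = 0.0421 m²/day.

0.0421 m²/day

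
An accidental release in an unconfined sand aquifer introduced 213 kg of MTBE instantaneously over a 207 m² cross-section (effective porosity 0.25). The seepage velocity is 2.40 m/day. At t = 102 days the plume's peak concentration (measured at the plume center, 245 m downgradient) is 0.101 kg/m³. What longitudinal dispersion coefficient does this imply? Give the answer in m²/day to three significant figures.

1.30 m²/day

At the plume center C_max = M/(n_e·A·√(4πDt)), so D = M²/(4πt·(n_e·A·C_max)²).
n_e·A·C_max = 0.25 × 207 × 0.101 = 5.227 kg/m.
D = 213²/(4π × 102 × 5.227²) = 1.30 m²/day.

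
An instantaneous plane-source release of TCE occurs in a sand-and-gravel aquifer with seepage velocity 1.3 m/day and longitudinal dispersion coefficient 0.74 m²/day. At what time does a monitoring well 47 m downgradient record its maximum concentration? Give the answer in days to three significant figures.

35.7 days

For the 1D instantaneous-source solution, setting ∂C/∂t = 0 at fixed x gives v²t² + 2Dt − x² = 0, so t = (√(D² + v²x²) − D)/v².
√(D² + v²x²) = √(0.74² + 1.3² × 47²) = 61.10; v² = 1.69.
t = (61.10 − 0.74)/1.69 = 35.7 days (vs. the pure-advection estimate x/v = 36.2 d).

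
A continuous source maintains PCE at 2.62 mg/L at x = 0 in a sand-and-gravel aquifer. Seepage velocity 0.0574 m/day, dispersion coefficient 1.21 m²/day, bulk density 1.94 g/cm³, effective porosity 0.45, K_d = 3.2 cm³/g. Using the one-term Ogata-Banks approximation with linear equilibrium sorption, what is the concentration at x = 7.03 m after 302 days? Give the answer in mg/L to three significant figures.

Retardation factor R = 1 + ρ_b·K_d/n = 1 + 1.94 × 3.2/0.45 = 14.80.
Sorption retards both mechanisms: v_R = v/R = 0.003878 m/day, D_R = D/R = 0.08176 m²/day.
v_R·t = 0.003878 × 302 = 1.171156 m; 2√(D_R t) = 9.938 m; argument = (7.03 − 1.171156)/9.938 = 0.5895.
C = C₀ × ½·erfc(0.5895) = 2.62 × 0.2022 = 0.530 mg/L.

0.530 mg/L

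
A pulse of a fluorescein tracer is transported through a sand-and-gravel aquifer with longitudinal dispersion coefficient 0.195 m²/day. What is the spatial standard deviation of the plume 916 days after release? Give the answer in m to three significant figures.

18.9 m

Dispersive spreading gives a Gaussian with σ² = 2Dt; advection only shifts the center.
σ = √(2 × 0.195 × 916) = 18.9 m.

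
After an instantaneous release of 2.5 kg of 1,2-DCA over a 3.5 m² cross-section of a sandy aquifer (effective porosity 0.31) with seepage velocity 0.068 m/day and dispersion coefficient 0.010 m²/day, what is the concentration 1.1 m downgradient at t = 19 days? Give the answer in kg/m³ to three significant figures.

For an instantaneous plane source, C(x,t) = M/(n_e·A·√(4πDt)) · exp(−(x−vt)²/(4Dt)), with n_e·A the pore (flow) area.
Plume center vt = 0.068 × 19 = 1.292 m, so the well at 1.1 m is 0.192 m upgradient of the peak.
√(4πDt) = 1.545 m, giving peak height M/(n_e·A·√(4πDt)) = 2.5/(0.31 × 3.5 × 1.545) = 1.491 kg/m³.
(x−vt)²/(4Dt) = (-0.192)²/(4 × 0.010 × 19) = 0.04851; exp(−0.04851) = 0.9526.
C = 1.491 × 0.9526 = 1.42 kg/m³.

1.42 kg/m³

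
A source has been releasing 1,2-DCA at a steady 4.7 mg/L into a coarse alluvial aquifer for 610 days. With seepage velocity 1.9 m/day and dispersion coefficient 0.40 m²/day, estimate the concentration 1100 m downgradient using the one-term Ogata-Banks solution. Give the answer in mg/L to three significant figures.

For a continuous step input, C/C₀ ≈ ½·erfc((x−vt)/(2√(Dt))).
vt = 1.9 × 610 = 1159 m and 2√(Dt) = 2√(0.40 × 610) = 31.24 m.
Argument (x−vt)/(2√(Dt)) = (1100 − 1159)/31.24 = -1.889; ½·erfc(-1.889) = 0.9962.
C = 4.7 × 0.9962 = 4.68 mg/L.

4.68 mg/L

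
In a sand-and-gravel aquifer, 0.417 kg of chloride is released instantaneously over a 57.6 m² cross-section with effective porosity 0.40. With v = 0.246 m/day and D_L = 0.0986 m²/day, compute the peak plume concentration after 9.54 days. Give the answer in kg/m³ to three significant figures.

The peak of an instantaneous 1D plume sits at x = vt; there the Gaussian factor is 1 and C_max = M/(n_e·A·√(4πDt)), where n_e·A is the pore area the mass is dissolved in.
√(4πDt) = √(4π × 0.0986 × 9.54) = 3.438 m, so C_max = 0.417/(0.40 × 57.6 × 3.438) = 0.00526 kg/m³.

0.00526 kg/m³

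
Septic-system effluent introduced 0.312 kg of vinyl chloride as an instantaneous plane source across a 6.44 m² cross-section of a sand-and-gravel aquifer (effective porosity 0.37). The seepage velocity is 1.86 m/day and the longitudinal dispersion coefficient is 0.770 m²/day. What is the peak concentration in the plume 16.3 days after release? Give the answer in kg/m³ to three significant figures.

0.0104 kg/m³

The peak of an instantaneous 1D plume sits at x = vt; there the Gaussian factor is 1 and C_max = M/(n_e·A·√(4πDt)), where n_e·A is the pore area the mass is dissolved in.
√(4πDt) = √(4π × 0.770 × 16.3) = 12.56 m, so C_max = 0.312/(0.37 × 6.44 × 12.56) = 0.0104 kg/m³.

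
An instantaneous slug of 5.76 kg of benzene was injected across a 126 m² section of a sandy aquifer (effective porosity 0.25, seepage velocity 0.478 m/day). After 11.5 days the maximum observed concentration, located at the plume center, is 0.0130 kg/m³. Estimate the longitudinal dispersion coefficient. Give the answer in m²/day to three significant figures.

At the plume center C_max = M/(n_e·A·√(4πDt)), so D = M²/(4πt·(n_e·A·C_max)²).
n_e·A·C_max = 0.25 × 126 × 0.0130 = 0.4095 kg/m.
D = 5.76²/(4π × 11.5 × 0.4095²) = 1.37 m²/day.

1.37 m²/day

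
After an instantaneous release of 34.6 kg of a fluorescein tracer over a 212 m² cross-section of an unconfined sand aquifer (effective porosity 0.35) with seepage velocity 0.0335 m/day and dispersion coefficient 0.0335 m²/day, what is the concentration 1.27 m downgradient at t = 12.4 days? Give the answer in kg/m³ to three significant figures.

0.132 kg/m³

For an instantaneous plane source, C(x,t) = M/(n_e·A·√(4πDt)) · exp(−(x−vt)²/(4Dt)), with n_e·A the pore (flow) area.
Plume center vt = 0.0335 × 12.4 = 0.4154 m, so the well at 1.27 m is 0.8546 m downgradient of the peak.
√(4πDt) = 2.285 m, giving peak height M/(n_e·A·√(4πDt)) = 34.6/(0.35 × 212 × 2.285) = 0.2041 kg/m³.
(x−vt)²/(4Dt) = (0.8546)²/(4 × 0.0335 × 12.4) = 0.4395; exp(−0.4395) = 0.6444.
C = 0.2041 × 0.6444 = 0.132 kg/m³.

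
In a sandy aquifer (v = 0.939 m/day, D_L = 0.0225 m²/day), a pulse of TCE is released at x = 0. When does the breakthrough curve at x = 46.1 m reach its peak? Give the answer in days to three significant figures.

49.1 days

For the 1D instantaneous-source solution, setting ∂C/∂t = 0 at fixed x gives v²t² + 2Dt − x² = 0, so t = (√(D² + v²x²) − D)/v².
√(D² + v²x²) = √(0.0225² + 0.939² × 46.1²) = 43.29; v² = 0.881721.
t = (43.29 − 0.0225)/0.881721 = 49.1 days (vs. the pure-advection estimate x/v = 49.1 d).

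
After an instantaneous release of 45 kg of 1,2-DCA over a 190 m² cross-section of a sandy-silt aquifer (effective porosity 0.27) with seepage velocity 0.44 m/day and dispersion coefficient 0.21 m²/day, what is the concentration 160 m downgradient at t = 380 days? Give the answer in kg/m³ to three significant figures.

For an instantaneous plane source, C(x,t) = M/(n_e·A·√(4πDt)) · exp(−(x−vt)²/(4Dt)), with n_e·A the pore (flow) area.
Plume center vt = 0.44 × 380 = 167.2 m, so the well at 160 m is 7.2 m upgradient of the peak.
√(4πDt) = 31.67 m, giving peak height M/(n_e·A·√(4πDt)) = 45/(0.27 × 190 × 31.67) = 0.02770 kg/m³.
(x−vt)²/(4Dt) = (-7.2)²/(4 × 0.21 × 380) = 0.1624; exp(−0.1624) = 0.8501.
C = 0.02770 × 0.8501 = 0.0235 kg/m³.

0.0235 kg/m³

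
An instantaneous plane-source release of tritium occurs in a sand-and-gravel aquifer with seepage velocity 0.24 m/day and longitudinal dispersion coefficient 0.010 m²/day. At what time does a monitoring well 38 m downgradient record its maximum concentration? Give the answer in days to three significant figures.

158 days

For the 1D instantaneous-source solution, setting ∂C/∂t = 0 at fixed x gives v²t² + 2Dt − x² = 0, so t = (√(D² + v²x²) − D)/v².
√(D² + v²x²) = √(0.010² + 0.24² × 38²) = 9.120; v² = 0.0576.
t = (9.120 − 0.010)/0.0576 = 158 days (vs. the pure-advection estimate x/v = 158 d).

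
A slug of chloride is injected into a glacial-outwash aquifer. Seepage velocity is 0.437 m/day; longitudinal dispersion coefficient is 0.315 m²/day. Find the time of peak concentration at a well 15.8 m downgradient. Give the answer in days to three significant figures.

For the 1D instantaneous-source solution, setting ∂C/∂t = 0 at fixed x gives v²t² + 2Dt − x² = 0, so t = (√(D² + v²x²) − D)/v².
√(D² + v²x²) = √(0.315² + 0.437² × 15.8²) = 6.912; v² = 0.190969.
t = (6.912 − 0.315)/0.190969 = 34.5 days (vs. the pure-advection estimate x/v = 36.2 d).

34.5 days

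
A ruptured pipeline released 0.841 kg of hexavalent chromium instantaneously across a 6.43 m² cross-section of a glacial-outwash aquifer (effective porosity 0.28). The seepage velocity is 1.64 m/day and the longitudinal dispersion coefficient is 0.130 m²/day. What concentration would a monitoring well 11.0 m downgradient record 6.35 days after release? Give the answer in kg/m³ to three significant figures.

For an instantaneous plane source, C(x,t) = M/(n_e·A·√(4πDt)) · exp(−(x−vt)²/(4Dt)), with n_e·A the pore (flow) area.
Plume center vt = 1.64 × 6.35 = 10.414 m, so the well at 11.0 m is 0.586 m downgradient of the peak.
√(4πDt) = 3.221 m, giving peak height M/(n_e·A·√(4πDt)) = 0.841/(0.28 × 6.43 × 3.221) = 0.1450 kg/m³.
(x−vt)²/(4Dt) = (0.586)²/(4 × 0.130 × 6.35) = 0.1040; exp(−0.1040) = 0.9012.
C = 0.1450 × 0.9012 = 0.131 kg/m³.

0.131 kg/m³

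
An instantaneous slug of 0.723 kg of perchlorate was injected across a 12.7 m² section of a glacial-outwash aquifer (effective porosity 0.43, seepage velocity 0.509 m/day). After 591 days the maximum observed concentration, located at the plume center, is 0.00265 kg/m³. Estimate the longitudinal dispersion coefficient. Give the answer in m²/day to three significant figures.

0.336 m²/day

At the plume center C_max = M/(n_e·A·√(4πDt)), so D = M²/(4πt·(n_e·A·C_max)²).
n_e·A·C_max = 0.43 × 12.7 × 0.00265 = 0.01447 kg/m.
D = 0.723²/(4π × 591 × 0.01447²) = 0.336 m²/day.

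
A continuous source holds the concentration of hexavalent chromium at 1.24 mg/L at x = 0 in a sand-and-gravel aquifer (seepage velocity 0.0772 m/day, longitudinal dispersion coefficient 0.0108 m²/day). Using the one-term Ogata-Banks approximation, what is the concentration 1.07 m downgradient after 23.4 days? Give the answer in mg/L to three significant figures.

For a continuous step input, C/C₀ ≈ ½·erfc((x−vt)/(2√(Dt))).
vt = 0.0772 × 23.4 = 1.80648 m and 2√(Dt) = 2√(0.0108 × 23.4) = 1.005 m.
Argument (x−vt)/(2√(Dt)) = (1.07 − 1.80648)/1.005 = -0.7328; ½·erfc(-0.7328) = 0.8500.
C = 1.24 × 0.8500 = 1.05 mg/L.

1.05 mg/L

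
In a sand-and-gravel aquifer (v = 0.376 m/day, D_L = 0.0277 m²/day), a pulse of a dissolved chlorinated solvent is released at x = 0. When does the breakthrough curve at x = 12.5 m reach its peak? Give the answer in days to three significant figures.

For the 1D instantaneous-source solution, setting ∂C/∂t = 0 at fixed x gives v²t² + 2Dt − x² = 0, so t = (√(D² + v²x²) − D)/v².
√(D² + v²x²) = √(0.0277² + 0.376² × 12.5²) = 4.700; v² = 0.141376.
t = (4.700 − 0.0277)/0.141376 = 33.0 days (vs. the pure-advection estimate x/v = 33.2 d).

33.0 days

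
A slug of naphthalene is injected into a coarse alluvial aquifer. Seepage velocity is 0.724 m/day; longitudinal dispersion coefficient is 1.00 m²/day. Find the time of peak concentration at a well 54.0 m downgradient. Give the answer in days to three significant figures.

72.7 days

For the 1D instantaneous-source solution, setting ∂C/∂t = 0 at fixed x gives v²t² + 2Dt − x² = 0, so t = (√(D² + v²x²) − D)/v².
√(D² + v²x²) = √(1.00² + 0.724² × 54.0²) = 39.11; v² = 0.524176.
t = (39.11 − 1.00)/0.524176 = 72.7 days (vs. the pure-advection estimate x/v = 74.6 d).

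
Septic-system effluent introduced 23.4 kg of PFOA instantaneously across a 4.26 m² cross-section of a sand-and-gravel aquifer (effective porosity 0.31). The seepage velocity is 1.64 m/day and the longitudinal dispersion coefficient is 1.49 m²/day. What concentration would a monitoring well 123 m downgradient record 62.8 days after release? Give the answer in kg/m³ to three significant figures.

For an instantaneous plane source, C(x,t) = M/(n_e·A·√(4πDt)) · exp(−(x−vt)²/(4Dt)), with n_e·A the pore (flow) area.
Plume center vt = 1.64 × 62.8 = 102.992 m, so the well at 123 m is 20.008 m downgradient of the peak.
√(4πDt) = 34.29 m, giving peak height M/(n_e·A·√(4πDt)) = 23.4/(0.31 × 4.26 × 34.29) = 0.5167 kg/m³.
(x−vt)²/(4Dt) = (20.008)²/(4 × 1.49 × 62.8) = 1.070; exp(−1.070) = 0.3430.
C = 0.5167 × 0.3430 = 0.177 kg/m³.

0.177 kg/m³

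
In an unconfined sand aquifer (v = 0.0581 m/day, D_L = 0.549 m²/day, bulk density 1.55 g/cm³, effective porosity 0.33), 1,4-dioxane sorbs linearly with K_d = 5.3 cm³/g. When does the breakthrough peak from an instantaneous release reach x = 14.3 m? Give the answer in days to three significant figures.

3430 days

Retardation factor R = 1 + ρ_b·K_d/n = 1 + 1.55 × 5.3/0.33 = 25.89.
Sorption retards both mechanisms: v_R = v/R = 0.002244 m/day, D_R = D/R = 0.02121 m²/day.
Peak time from v_R²t² + 2D_R t − x² = 0: t = (√(D_R² + v_R²x²) − D_R)/v_R².
√(D_R² + v_R²x²) = √(0.02121² + 0.002244² × 14.3²) = 0.03847; v_R² = 5.036e-06.
t = (0.03847 − 0.02121)/5.036e-06 = 3430 days.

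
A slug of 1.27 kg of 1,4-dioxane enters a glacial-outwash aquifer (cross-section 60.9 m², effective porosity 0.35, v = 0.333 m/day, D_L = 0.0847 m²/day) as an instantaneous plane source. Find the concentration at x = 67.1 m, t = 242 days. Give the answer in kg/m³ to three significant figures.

For an instantaneous plane source, C(x,t) = M/(n_e·A·√(4πDt)) · exp(−(x−vt)²/(4Dt)), with n_e·A the pore (flow) area.
Plume center vt = 0.333 × 242 = 80.586 m, so the well at 67.1 m is 13.486 m upgradient of the peak.
√(4πDt) = 16.05 m, giving peak height M/(n_e·A·√(4πDt)) = 1.27/(0.35 × 60.9 × 16.05) = 0.003712 kg/m³.
(x−vt)²/(4Dt) = (-13.486)²/(4 × 0.0847 × 242) = 2.218; exp(−2.218) = 0.1088.
C = 0.003712 × 0.1088 = 0.000404 kg/m³.

0.000404 kg/m³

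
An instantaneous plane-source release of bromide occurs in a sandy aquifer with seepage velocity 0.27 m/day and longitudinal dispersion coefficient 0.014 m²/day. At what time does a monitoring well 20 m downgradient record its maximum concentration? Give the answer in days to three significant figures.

For the 1D instantaneous-source solution, setting ∂C/∂t = 0 at fixed x gives v²t² + 2Dt − x² = 0, so t = (√(D² + v²x²) − D)/v².
√(D² + v²x²) = √(0.014² + 0.27² × 20²) = 5.400; v² = 0.0729.
t = (5.400 − 0.014)/0.0729 = 73.9 days (vs. the pure-advection estimate x/v = 74.1 d).

73.9 days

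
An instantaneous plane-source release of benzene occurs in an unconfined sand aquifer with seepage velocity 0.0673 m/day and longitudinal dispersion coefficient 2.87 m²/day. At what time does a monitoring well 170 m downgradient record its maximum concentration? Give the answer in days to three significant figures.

1970 days

For the 1D instantaneous-source solution, setting ∂C/∂t = 0 at fixed x gives v²t² + 2Dt − x² = 0, so t = (√(D² + v²x²) − D)/v².
√(D² + v²x²) = √(2.87² + 0.0673² × 170²) = 11.80; v² = 0.00452929.
t = (11.80 − 2.87)/0.00452929 = 1970 days (vs. the pure-advection estimate x/v = 2530 d).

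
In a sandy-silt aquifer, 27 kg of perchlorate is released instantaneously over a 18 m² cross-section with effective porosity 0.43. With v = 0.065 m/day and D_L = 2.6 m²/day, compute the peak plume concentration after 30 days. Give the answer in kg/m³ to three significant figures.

The peak of an instantaneous 1D plume sits at x = vt; there the Gaussian factor is 1 and C_max = M/(n_e·A·√(4πDt)), where n_e·A is the pore area the mass is dissolved in.
√(4πDt) = √(4π × 2.6 × 30) = 31.31 m, so C_max = 27/(0.43 × 18 × 31.31) = 0.111 kg/m³.

0.111 kg/m³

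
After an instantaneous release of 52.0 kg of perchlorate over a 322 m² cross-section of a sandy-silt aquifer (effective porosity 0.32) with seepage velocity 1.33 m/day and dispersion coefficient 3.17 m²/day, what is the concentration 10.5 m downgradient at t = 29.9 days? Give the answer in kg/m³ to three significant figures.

0.00153 kg/m³

For an instantaneous plane source, C(x,t) = M/(n_e·A·√(4πDt)) · exp(−(x−vt)²/(4Dt)), with n_e·A the pore (flow) area.
Plume center vt = 1.33 × 29.9 = 39.767 m, so the well at 10.5 m is 29.267 m upgradient of the peak.
√(4πDt) = 34.51 m, giving peak height M/(n_e·A·√(4πDt)) = 52.0/(0.32 × 322 × 34.51) = 0.01462 kg/m³.
(x−vt)²/(4Dt) = (-29.267)²/(4 × 3.17 × 29.9) = 2.259; exp(−2.259) = 0.1045.
C = 0.01462 × 0.1045 = 0.00153 kg/m³.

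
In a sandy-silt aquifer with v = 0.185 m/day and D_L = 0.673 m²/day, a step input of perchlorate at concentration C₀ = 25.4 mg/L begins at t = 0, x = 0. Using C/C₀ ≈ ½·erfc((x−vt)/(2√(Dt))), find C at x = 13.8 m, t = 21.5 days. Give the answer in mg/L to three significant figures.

For a continuous step input, C/C₀ ≈ ½·erfc((x−vt)/(2√(Dt))).
vt = 0.185 × 21.5 = 3.9775 m and 2√(Dt) = 2√(0.673 × 21.5) = 7.608 m.
Argument (x−vt)/(2√(Dt)) = (13.8 − 3.9775)/7.608 = 1.291; ½·erfc(1.291) = 0.03394.
C = 25.4 × 0.03394 = 0.862 mg/L.

0.862 mg/L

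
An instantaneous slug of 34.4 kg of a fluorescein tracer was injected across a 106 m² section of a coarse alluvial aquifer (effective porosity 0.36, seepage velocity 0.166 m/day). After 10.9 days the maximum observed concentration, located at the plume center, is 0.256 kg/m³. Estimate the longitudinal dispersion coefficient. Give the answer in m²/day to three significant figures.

At the plume center C_max = M/(n_e·A·√(4πDt)), so D = M²/(4πt·(n_e·A·C_max)²).
n_e·A·C_max = 0.36 × 106 × 0.256 = 9.769 kg/m.
D = 34.4²/(4π × 10.9 × 9.769²) = 0.0905 m²/day.

0.0905 m²/day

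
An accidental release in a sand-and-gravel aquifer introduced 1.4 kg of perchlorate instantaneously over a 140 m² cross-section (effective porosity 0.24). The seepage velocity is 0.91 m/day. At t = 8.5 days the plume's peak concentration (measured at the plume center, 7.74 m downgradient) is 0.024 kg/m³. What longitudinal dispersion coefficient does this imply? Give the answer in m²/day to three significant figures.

At the plume center C_max = M/(n_e·A·√(4πDt)), so D = M²/(4πt·(n_e·A·C_max)²).
n_e·A·C_max = 0.24 × 140 × 0.024 = 0.8064 kg/m.
D = 1.4²/(4π × 8.5 × 0.8064²) = 0.0282 m²/day.

0.0282 m²/day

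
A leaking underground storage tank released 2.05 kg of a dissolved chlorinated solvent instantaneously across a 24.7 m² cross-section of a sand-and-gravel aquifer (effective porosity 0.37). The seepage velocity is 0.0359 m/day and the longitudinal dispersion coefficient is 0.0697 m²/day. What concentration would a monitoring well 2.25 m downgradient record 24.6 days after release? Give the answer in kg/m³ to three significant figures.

0.0368 kg/m³

For an instantaneous plane source, C(x,t) = M/(n_e·A·√(4πDt)) · exp(−(x−vt)²/(4Dt)), with n_e·A the pore (flow) area.
Plume center vt = 0.0359 × 24.6 = 0.88314 m, so the well at 2.25 m is 1.36686 m downgradient of the peak.
√(4πDt) = 4.642 m, giving peak height M/(n_e·A·√(4πDt)) = 2.05/(0.37 × 24.7 × 4.642) = 0.04832 kg/m³.
(x−vt)²/(4Dt) = (1.36686)²/(4 × 0.0697 × 24.6) = 0.2724; exp(−0.2724) = 0.7615.
C = 0.04832 × 0.7615 = 0.0368 kg/m³.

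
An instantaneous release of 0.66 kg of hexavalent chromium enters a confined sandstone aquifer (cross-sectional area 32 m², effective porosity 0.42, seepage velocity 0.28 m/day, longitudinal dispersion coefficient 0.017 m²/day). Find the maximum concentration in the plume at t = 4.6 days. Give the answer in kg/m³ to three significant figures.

The peak of an instantaneous 1D plume sits at x = vt; there the Gaussian factor is 1 and C_max = M/(n_e·A·√(4πDt)), where n_e·A is the pore area the mass is dissolved in.
√(4πDt) = √(4π × 0.017 × 4.6) = 0.9913 m, so C_max = 0.66/(0.42 × 32 × 0.9913) = 0.0495 kg/m³.

0.0495 kg/m³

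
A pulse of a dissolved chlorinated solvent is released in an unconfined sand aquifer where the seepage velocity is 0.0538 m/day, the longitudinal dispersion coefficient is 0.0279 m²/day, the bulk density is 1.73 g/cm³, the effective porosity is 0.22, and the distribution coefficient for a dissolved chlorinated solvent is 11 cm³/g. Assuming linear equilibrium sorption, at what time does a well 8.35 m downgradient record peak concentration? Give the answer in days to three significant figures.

12800 days

Retardation factor R = 1 + ρ_b·K_d/n = 1 + 1.73 × 11/0.22 = 87.50.
Sorption retards both mechanisms: v_R = v/R = 0.0006149 m/day, D_R = D/R = 0.0003189 m²/day.
Peak time from v_R²t² + 2D_R t − x² = 0: t = (√(D_R² + v_R²x²) − D_R)/v_R².
√(D_R² + v_R²x²) = √(0.0003189² + 0.0006149² × 8.35²) = 0.005144; v_R² = 3.781e-07.
t = (0.005144 − 0.0003189)/3.781e-07 = 12800 days.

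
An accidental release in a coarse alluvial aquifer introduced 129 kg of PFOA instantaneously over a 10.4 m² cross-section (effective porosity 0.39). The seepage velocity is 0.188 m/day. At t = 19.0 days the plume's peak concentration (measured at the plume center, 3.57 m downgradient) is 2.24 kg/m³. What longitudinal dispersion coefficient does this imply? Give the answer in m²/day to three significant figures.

0.844 m²/day

At the plume center C_max = M/(n_e·A·√(4πDt)), so D = M²/(4πt·(n_e·A·C_max)²).
n_e·A·C_max = 0.39 × 10.4 × 2.24 = 9.085 kg/m.
D = 129²/(4π × 19.0 × 9.085²) = 0.844 m²/day.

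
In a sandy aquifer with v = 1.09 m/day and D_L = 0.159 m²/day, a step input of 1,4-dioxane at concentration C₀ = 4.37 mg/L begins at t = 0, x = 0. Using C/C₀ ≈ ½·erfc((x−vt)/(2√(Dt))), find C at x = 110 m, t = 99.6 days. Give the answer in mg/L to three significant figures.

1.74 mg/L

For a continuous step input, C/C₀ ≈ ½·erfc((x−vt)/(2√(Dt))).
vt = 1.09 × 99.6 = 108.564 m and 2√(Dt) = 2√(0.159 × 99.6) = 7.959 m.
Argument (x−vt)/(2√(Dt)) = (110 − 108.564)/7.959 = 0.1804; ½·erfc(0.1804) = 0.3993.
C = 4.37 × 0.3993 = 1.74 mg/L.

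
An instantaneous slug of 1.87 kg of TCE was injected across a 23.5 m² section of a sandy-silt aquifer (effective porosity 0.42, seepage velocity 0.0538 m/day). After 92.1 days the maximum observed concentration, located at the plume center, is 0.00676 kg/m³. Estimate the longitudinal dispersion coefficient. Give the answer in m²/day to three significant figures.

0.679 m²/day

At the plume center C_max = M/(n_e·A·√(4πDt)), so D = M²/(4πt·(n_e·A·C_max)²).
n_e·A·C_max = 0.42 × 23.5 × 0.00676 = 0.06672 kg/m.
D = 1.87²/(4π × 92.1 × 0.06672²) = 0.679 m²/day.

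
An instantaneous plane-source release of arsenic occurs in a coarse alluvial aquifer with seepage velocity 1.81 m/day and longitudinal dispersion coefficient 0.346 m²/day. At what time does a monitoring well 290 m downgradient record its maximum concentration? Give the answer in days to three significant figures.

160 days

For the 1D instantaneous-source solution, setting ∂C/∂t = 0 at fixed x gives v²t² + 2Dt − x² = 0, so t = (√(D² + v²x²) − D)/v².
√(D² + v²x²) = √(0.346² + 1.81² × 290²) = 524.9; v² = 3.2761.
t = (524.9 − 0.346)/3.2761 = 160 days (vs. the pure-advection estimate x/v = 160 d).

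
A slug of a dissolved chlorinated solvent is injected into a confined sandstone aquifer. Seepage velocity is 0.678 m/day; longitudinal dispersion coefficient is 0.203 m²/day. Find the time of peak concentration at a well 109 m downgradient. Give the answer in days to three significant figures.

160 days

For the 1D instantaneous-source solution, setting ∂C/∂t = 0 at fixed x gives v²t² + 2Dt − x² = 0, so t = (√(D² + v²x²) − D)/v².
√(D² + v²x²) = √(0.203² + 0.678² × 109²) = 73.90; v² = 0.459684.
t = (73.90 − 0.203)/0.459684 = 160 days (vs. the pure-advection estimate x/v = 161 d).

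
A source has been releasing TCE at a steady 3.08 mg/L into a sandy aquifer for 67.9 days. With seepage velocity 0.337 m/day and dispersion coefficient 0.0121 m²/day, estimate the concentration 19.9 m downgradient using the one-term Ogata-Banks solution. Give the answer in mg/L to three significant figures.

For a continuous step input, C/C₀ ≈ ½·erfc((x−vt)/(2√(Dt))).
vt = 0.337 × 67.9 = 22.8823 m and 2√(Dt) = 2√(0.0121 × 67.9) = 1.813 m.
Argument (x−vt)/(2√(Dt)) = (19.9 − 22.8823)/1.813 = -1.645; ½·erfc(-1.645) = 0.9900.
C = 3.08 × 0.9900 = 3.05 mg/L.

3.05 mg/L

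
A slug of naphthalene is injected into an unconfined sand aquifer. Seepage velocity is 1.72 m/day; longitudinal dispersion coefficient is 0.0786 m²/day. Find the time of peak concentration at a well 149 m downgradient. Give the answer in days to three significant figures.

For the 1D instantaneous-source solution, setting ∂C/∂t = 0 at fixed x gives v²t² + 2Dt − x² = 0, so t = (√(D² + v²x²) − D)/v².
√(D² + v²x²) = √(0.0786² + 1.72² × 149²) = 256.3; v² = 2.9584.
t = (256.3 − 0.0786)/2.9584 = 86.6 days (vs. the pure-advection estimate x/v = 86.6 d).

86.6 days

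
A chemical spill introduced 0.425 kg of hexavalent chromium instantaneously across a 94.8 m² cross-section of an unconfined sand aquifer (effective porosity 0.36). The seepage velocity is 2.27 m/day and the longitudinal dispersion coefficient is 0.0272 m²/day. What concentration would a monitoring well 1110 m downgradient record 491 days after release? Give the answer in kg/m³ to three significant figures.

For an instantaneous plane source, C(x,t) = M/(n_e·A·√(4πDt)) · exp(−(x−vt)²/(4Dt)), with n_e·A the pore (flow) area.
Plume center vt = 2.27 × 491 = 1114.57 m, so the well at 1110 m is 4.57 m upgradient of the peak.
√(4πDt) = 12.95 m, giving peak height M/(n_e·A·√(4πDt)) = 0.425/(0.36 × 94.8 × 12.95) = 0.0009616 kg/m³.
(x−vt)²/(4Dt) = (-4.57)²/(4 × 0.0272 × 491) = 0.3910; exp(−0.3910) = 0.6764.
C = 0.0009616 × 0.6764 = 0.000650 kg/m³.

0.000650 kg/m³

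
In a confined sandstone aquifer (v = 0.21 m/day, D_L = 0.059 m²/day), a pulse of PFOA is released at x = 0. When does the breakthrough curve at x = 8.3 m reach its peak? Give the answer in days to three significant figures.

For the 1D instantaneous-source solution, setting ∂C/∂t = 0 at fixed x gives v²t² + 2Dt − x² = 0, so t = (√(D² + v²x²) − D)/v².
√(D² + v²x²) = √(0.059² + 0.21² × 8.3²) = 1.744; v² = 0.0441.
t = (1.744 − 0.059)/0.0441 = 38.2 days (vs. the pure-advection estimate x/v = 39.5 d).

38.2 days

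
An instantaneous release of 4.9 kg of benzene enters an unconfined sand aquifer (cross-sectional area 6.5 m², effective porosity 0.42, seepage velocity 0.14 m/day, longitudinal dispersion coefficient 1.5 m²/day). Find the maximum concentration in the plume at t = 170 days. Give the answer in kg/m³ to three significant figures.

The peak of an instantaneous 1D plume sits at x = vt; there the Gaussian factor is 1 and C_max = M/(n_e·A·√(4πDt)), where n_e·A is the pore area the mass is dissolved in.
√(4πDt) = √(4π × 1.5 × 170) = 56.61 m, so C_max = 4.9/(0.42 × 6.5 × 56.61) = 0.0317 kg/m³.

0.0317 kg/m³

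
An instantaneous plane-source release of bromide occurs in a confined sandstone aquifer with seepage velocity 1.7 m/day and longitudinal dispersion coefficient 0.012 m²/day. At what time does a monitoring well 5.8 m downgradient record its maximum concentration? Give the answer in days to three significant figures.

3.41 days

For the 1D instantaneous-source solution, setting ∂C/∂t = 0 at fixed x gives v²t² + 2Dt − x² = 0, so t = (√(D² + v²x²) − D)/v².
√(D² + v²x²) = √(0.012² + 1.7² × 5.8²) = 9.860; v² = 2.89.
t = (9.860 − 0.012)/2.89 = 3.41 days (vs. the pure-advection estimate x/v = 3.41 d).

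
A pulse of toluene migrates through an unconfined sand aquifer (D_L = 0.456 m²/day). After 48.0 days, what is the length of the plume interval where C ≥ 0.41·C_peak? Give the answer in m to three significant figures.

The plume is Gaussian with σ = √(2Dt) = √(2 × 0.456 × 48.0) = 6.616 m.
C/C_peak = exp(−Δx²/(2σ²)) = 0.41 ⇒ Δx = σ·√(−2 ln 0.41) = 6.616 × 1.335 = 8.832 m.
Width = 2Δx = 17.7 m.

17.7 m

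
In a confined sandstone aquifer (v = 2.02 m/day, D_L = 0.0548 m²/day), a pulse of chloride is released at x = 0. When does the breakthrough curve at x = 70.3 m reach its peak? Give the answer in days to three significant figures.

For the 1D instantaneous-source solution, setting ∂C/∂t = 0 at fixed x gives v²t² + 2Dt − x² = 0, so t = (√(D² + v²x²) − D)/v².
√(D² + v²x²) = √(0.0548² + 2.02² × 70.3²) = 142.0; v² = 4.0804.
t = (142.0 − 0.0548)/4.0804 = 34.8 days (vs. the pure-advection estimate x/v = 34.8 d).

34.8 days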